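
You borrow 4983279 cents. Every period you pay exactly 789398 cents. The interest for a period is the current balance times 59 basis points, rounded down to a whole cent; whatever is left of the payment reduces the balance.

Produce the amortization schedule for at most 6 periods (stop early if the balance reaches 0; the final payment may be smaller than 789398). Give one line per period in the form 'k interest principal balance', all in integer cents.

1. interest=⌊4983279·59/10000⌋=29401; principal=789398-29401=759997; balance=4983279-759997=4223282
2. interest=⌊4223282·59/10000⌋=24917; principal=789398-24917=764481; balance=4223282-764481=3458801
3. interest=⌊3458801·59/10000⌋=20406; principal=789398-20406=768992; balance=3458801-768992=2689809
4. interest=⌊2689809·59/10000⌋=15869; principal=789398-15869=773529; balance=2689809-773529=1916280
5. interest=⌊1916280·59/10000⌋=11306; principal=789398-11306=778092; balance=1916280-778092=1138188
6. interest=⌊1138188·59/10000⌋=6715; principal=789398-6715=782683; balance=1138188-782683=355505

1 29401 759997 4223282
2 24917 764481 3458801
3 20406 768992 2689809
4 15869 773529 1916280
5 11306 778092 1138188
6 6715 782683 355505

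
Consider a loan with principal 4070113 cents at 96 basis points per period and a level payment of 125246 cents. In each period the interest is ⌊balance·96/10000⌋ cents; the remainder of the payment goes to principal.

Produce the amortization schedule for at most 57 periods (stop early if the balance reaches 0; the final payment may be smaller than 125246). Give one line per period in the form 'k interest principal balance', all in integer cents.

1 39073 86173 3983940
2 38245 87001 3896939
3 37410 87836 3809103
4 36567 88679 3720424
5 35716 89530 3630894
6 34856 90390 3540504
7 33988 91258 3449246
8 33112 92134 3357112
9 32228 93018 3264094
10 31335 93911 3170183
11 30433 94813 3075370
12 29523 95723 2979647
13 28604 96642 2883005
14 27676 97570 2785435
15 26740 98506 2686929
16 25794 99452 2587477
17 24839 100407 2487070
18 23875 101371 2385699
19 22902 102344 2283355
20 21920 103326 2180029
21 20928 104318 2075711
22 19926 105320 1970391
23 18915 106331 1864060
24 17894 107352 1756708
25 16864 108382 1648326
26 15823 109423 1538903
27 14773 110473 1428430
28 13712 111534 1316896
29 12642 112604 1204292
30 11561 113685 1090607
31 10469 114777 975830
32 9367 115879 859951
33 8255 116991 742960
34 7132 118114 624846
35 5998 119248 505598
36 4853 120393 385205
37 3697 121549 263656
38 2531 122715 140941
39 1353 123893 17048
40 163 17048 0

1. interest=⌊4070113·96/10000⌋=39073; principal=125246-39073=86173; balance=4070113-86173=3983940
2. interest=⌊3983940·96/10000⌋=38245; principal=125246-38245=87001; balance=3983940-87001=3896939
3. interest=⌊3896939·96/10000⌋=37410; principal=125246-37410=87836; balance=3896939-87836=3809103
4. interest=⌊3809103·96/10000⌋=36567; principal=125246-36567=88679; balance=3809103-88679=3720424
5. interest=⌊3720424·96/10000⌋=35716; principal=125246-35716=89530; balance=3720424-89530=3630894
6. interest=⌊3630894·96/10000⌋=34856; principal=125246-34856=90390; balance=3630894-90390=3540504
7. interest=⌊3540504·96/10000⌋=33988; principal=125246-33988=91258; balance=3540504-91258=3449246
8. interest=⌊3449246·96/10000⌋=33112; principal=125246-33112=92134; balance=3449246-92134=3357112
9. interest=⌊3357112·96/10000⌋=32228; principal=125246-32228=93018; balance=3357112-93018=3264094
10. interest=⌊3264094·96/10000⌋=31335; principal=125246-31335=93911; balance=3264094-93911=3170183
11. interest=⌊3170183·96/10000⌋=30433; principal=125246-30433=94813; balance=3170183-94813=3075370
12. interest=⌊3075370·96/10000⌋=29523; principal=125246-29523=95723; balance=3075370-95723=2979647
13. interest=⌊2979647·96/10000⌋=28604; principal=125246-28604=96642; balance=2979647-96642=2883005
14. interest=⌊2883005·96/10000⌋=27676; principal=125246-27676=97570; balance=2883005-97570=2785435
15. interest=⌊2785435·96/10000⌋=26740; principal=125246-26740=98506; balance=2785435-98506=2686929
16. interest=⌊2686929·96/10000⌋=25794; principal=125246-25794=99452; balance=2686929-99452=2587477
17. interest=⌊2587477·96/10000⌋=24839; principal=125246-24839=100407; balance=2587477-100407=2487070
18. interest=⌊2487070·96/10000⌋=23875; principal=125246-23875=101371; balance=2487070-101371=2385699
19. interest=⌊2385699·96/10000⌋=22902; principal=125246-22902=102344; balance=2385699-102344=2283355
20. interest=⌊2283355·96/10000⌋=21920; principal=125246-21920=103326; balance=2283355-103326=2180029
21. interest=⌊2180029·96/10000⌋=20928; principal=125246-20928=104318; balance=2180029-104318=2075711
22. interest=⌊2075711·96/10000⌋=19926; principal=125246-19926=105320; balance=2075711-105320=1970391
23. interest=⌊1970391·96/10000⌋=18915; principal=125246-18915=106331; balance=1970391-106331=1864060
24. interest=⌊1864060·96/10000⌋=17894; principal=125246-17894=107352; balance=1864060-107352=1756708
25. interest=⌊1756708·96/10000⌋=16864; principal=125246-16864=108382; balance=1756708-108382=1648326
26. interest=⌊1648326·96/10000⌋=15823; principal=125246-15823=109423; balance=1648326-109423=1538903
27. interest=⌊1538903·96/10000⌋=14773; principal=125246-14773=110473; balance=1538903-110473=1428430
28. interest=⌊1428430·96/10000⌋=13712; principal=125246-13712=111534; balance=1428430-111534=1316896
29. interest=⌊1316896·96/10000⌋=12642; principal=125246-12642=112604; balance=1316896-112604=1204292
30. interest=⌊1204292·96/10000⌋=11561; principal=125246-11561=113685; balance=1204292-113685=1090607
31. interest=⌊1090607·96/10000⌋=10469; principal=125246-10469=114777; balance=1090607-114777=975830
32. interest=⌊975830·96/10000⌋=9367; principal=125246-9367=115879; balance=975830-115879=859951
33. interest=⌊859951·96/10000⌋=8255; principal=125246-8255=116991; balance=859951-116991=742960
34. interest=⌊742960·96/10000⌋=7132; principal=125246-7132=118114; balance=742960-118114=624846
35. interest=⌊624846·96/10000⌋=5998; principal=125246-5998=119248; balance=624846-119248=505598
36. interest=⌊505598·96/10000⌋=4853; principal=125246-4853=120393; balance=505598-120393=385205
37. interest=⌊385205·96/10000⌋=3697; principal=125246-3697=121549; balance=385205-121549=263656
38. interest=⌊263656·96/10000⌋=2531; principal=125246-2531=122715; balance=263656-122715=140941
39. interest=⌊140941·96/10000⌋=1353; principal=125246-1353=123893; balance=140941-123893=17048
40. interest=⌊17048·96/10000⌋=163; principal=min(125246-163,17048)=17048; balance=17048-17048=0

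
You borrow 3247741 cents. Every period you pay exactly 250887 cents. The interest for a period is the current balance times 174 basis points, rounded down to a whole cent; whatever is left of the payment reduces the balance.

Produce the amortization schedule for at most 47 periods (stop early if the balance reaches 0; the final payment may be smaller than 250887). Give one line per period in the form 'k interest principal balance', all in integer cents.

1 56510 194377 3053364
2 53128 197759 2855605
3 49687 201200 2654405
4 46186 204701 2449704
5 42624 208263 2241441
6 39001 211886 2029555
7 35314 215573 1813982
8 31563 219324 1594658
9 27747 223140 1371518
10 23864 227023 1144495
11 19914 230973 913522
12 15895 234992 678530
13 11806 239081 439449
14 7646 243241 196208
15 3414 196208 0

1. interest=⌊3247741·174/10000⌋=56510; principal=250887-56510=194377; balance=3247741-194377=3053364
2. interest=⌊3053364·174/10000⌋=53128; principal=250887-53128=197759; balance=3053364-197759=2855605
3. interest=⌊2855605·174/10000⌋=49687; principal=250887-49687=201200; balance=2855605-201200=2654405
4. interest=⌊2654405·174/10000⌋=46186; principal=250887-46186=204701; balance=2654405-204701=2449704
5. interest=⌊2449704·174/10000⌋=42624; principal=250887-42624=208263; balance=2449704-208263=2241441
6. interest=⌊2241441·174/10000⌋=39001; principal=250887-39001=211886; balance=2241441-211886=2029555
7. interest=⌊2029555·174/10000⌋=35314; principal=250887-35314=215573; balance=2029555-215573=1813982
8. interest=⌊1813982·174/10000⌋=31563; principal=250887-31563=219324; balance=1813982-219324=1594658
9. interest=⌊1594658·174/10000⌋=27747; principal=250887-27747=223140; balance=1594658-223140=1371518
10. interest=⌊1371518·174/10000⌋=23864; principal=250887-23864=227023; balance=1371518-227023=1144495
11. interest=⌊1144495·174/10000⌋=19914; principal=250887-19914=230973; balance=1144495-230973=913522
12. interest=⌊913522·174/10000⌋=15895; principal=250887-15895=234992; balance=913522-234992=678530
13. interest=⌊678530·174/10000⌋=11806; principal=250887-11806=239081; balance=678530-239081=439449
14. interest=⌊439449·174/10000⌋=7646; principal=250887-7646=243241; balance=439449-243241=196208
15. interest=⌊196208·174/10000⌋=3414; principal=min(250887-3414,196208)=196208; balance=196208-196208=0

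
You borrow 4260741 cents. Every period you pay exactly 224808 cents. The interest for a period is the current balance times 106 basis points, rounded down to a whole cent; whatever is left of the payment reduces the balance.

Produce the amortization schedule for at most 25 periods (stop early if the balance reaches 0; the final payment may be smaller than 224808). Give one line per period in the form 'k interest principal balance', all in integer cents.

1. interest=⌊4260741·106/10000⌋=45163; principal=224808-45163=179645; balance=4260741-179645=4081096
2. interest=⌊4081096·106/10000⌋=43259; principal=224808-43259=181549; balance=4081096-181549=3899547
3. interest=⌊3899547·106/10000⌋=41335; principal=224808-41335=183473; balance=3899547-183473=3716074
4. interest=⌊3716074·106/10000⌋=39390; principal=224808-39390=185418; balance=3716074-185418=3530656
5. interest=⌊3530656·106/10000⌋=37424; principal=224808-37424=187384; balance=3530656-187384=3343272
6. interest=⌊3343272·106/10000⌋=35438; principal=224808-35438=189370; balance=3343272-189370=3153902
7. interest=⌊3153902·106/10000⌋=33431; principal=224808-33431=191377; balance=3153902-191377=2962525
8. interest=⌊2962525·106/10000⌋=31402; principal=224808-31402=193406; balance=2962525-193406=2769119
9. interest=⌊2769119·106/10000⌋=29352; principal=224808-29352=195456; balance=2769119-195456=2573663
10. interest=⌊2573663·106/10000⌋=27280; principal=224808-27280=197528; balance=2573663-197528=2376135
11. interest=⌊2376135·106/10000⌋=25187; principal=224808-25187=199621; balance=2376135-199621=2176514
12. interest=⌊2176514·106/10000⌋=23071; principal=224808-23071=201737; balance=2176514-201737=1974777
13. interest=⌊1974777·106/10000⌋=20932; principal=224808-20932=203876; balance=1974777-203876=1770901
14. interest=⌊1770901·106/10000⌋=18771; principal=224808-18771=206037; balance=1770901-206037=1564864
15. interest=⌊1564864·106/10000⌋=16587; principal=224808-16587=208221; balance=1564864-208221=1356643
16. interest=⌊1356643·106/10000⌋=14380; principal=224808-14380=210428; balance=1356643-210428=1146215
17. interest=⌊1146215·106/10000⌋=12149; principal=224808-12149=212659; balance=1146215-212659=933556
18. interest=⌊933556·106/10000⌋=9895; principal=224808-9895=214913; balance=933556-214913=718643
19. interest=⌊718643·106/10000⌋=7617; principal=224808-7617=217191; balance=718643-217191=501452
20. interest=⌊501452·106/10000⌋=5315; principal=224808-5315=219493; balance=501452-219493=281959
21. interest=⌊281959·106/10000⌋=2988; principal=224808-2988=221820; balance=281959-221820=60139
22. interest=⌊60139·106/10000⌋=637; principal=min(224808-637,60139)=60139; balance=60139-60139=0

1 45163 179645 4081096
2 43259 181549 3899547
3 41335 183473 3716074
4 39390 185418 3530656
5 37424 187384 3343272
6 35438 189370 3153902
7 33431 191377 2962525
8 31402 193406 2769119
9 29352 195456 2573663
10 27280 197528 2376135
11 25187 199621 2176514
12 23071 201737 1974777
13 20932 203876 1770901
14 18771 206037 1564864
15 16587 208221 1356643
16 14380 210428 1146215
17 12149 212659 933556
18 9895 214913 718643
19 7617 217191 501452
20 5315 219493 281959
21 2988 221820 60139
22 637 60139 0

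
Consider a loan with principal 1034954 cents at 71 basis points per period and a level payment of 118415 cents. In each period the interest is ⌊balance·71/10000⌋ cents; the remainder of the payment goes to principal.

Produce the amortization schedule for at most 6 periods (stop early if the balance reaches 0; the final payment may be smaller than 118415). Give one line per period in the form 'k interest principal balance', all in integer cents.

1 7348 111067 923887
2 6559 111856 812031
3 5765 112650 699381
4 4965 113450 585931
5 4160 114255 471676
6 3348 115067 356609

1. interest=⌊1034954·71/10000⌋=7348; principal=118415-7348=111067; balance=1034954-111067=923887
2. interest=⌊923887·71/10000⌋=6559; principal=118415-6559=111856; balance=923887-111856=812031
3. interest=⌊812031·71/10000⌋=5765; principal=118415-5765=112650; balance=812031-112650=699381
4. interest=⌊699381·71/10000⌋=4965; principal=118415-4965=113450; balance=699381-113450=585931
5. interest=⌊585931·71/10000⌋=4160; principal=118415-4160=114255; balance=585931-114255=471676
6. interest=⌊471676·71/10000⌋=3348; principal=118415-3348=115067; balance=471676-115067=356609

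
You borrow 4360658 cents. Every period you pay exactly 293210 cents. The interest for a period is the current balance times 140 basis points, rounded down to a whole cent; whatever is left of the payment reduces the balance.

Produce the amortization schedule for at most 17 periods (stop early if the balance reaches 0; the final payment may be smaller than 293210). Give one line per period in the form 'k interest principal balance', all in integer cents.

1 61049 232161 4128497
2 57798 235412 3893085
3 54503 238707 3654378
4 51161 242049 3412329
5 47772 245438 3166891
6 44336 248874 2918017
7 40852 252358 2665659
8 37319 255891 2409768
9 33736 259474 2150294
10 30104 263106 1887188
11 26420 266790 1620398
12 22685 270525 1349873
13 18898 274312 1075561
14 15057 278153 797408
15 11163 282047 515361
16 7215 285995 229366
17 3211 229366 0

1. interest=⌊4360658·140/10000⌋=61049; principal=293210-61049=232161; balance=4360658-232161=4128497
2. interest=⌊4128497·140/10000⌋=57798; principal=293210-57798=235412; balance=4128497-235412=3893085
3. interest=⌊3893085·140/10000⌋=54503; principal=293210-54503=238707; balance=3893085-238707=3654378
4. interest=⌊3654378·140/10000⌋=51161; principal=293210-51161=242049; balance=3654378-242049=3412329
5. interest=⌊3412329·140/10000⌋=47772; principal=293210-47772=245438; balance=3412329-245438=3166891
6. interest=⌊3166891·140/10000⌋=44336; principal=293210-44336=248874; balance=3166891-248874=2918017
7. interest=⌊2918017·140/10000⌋=40852; principal=293210-40852=252358; balance=2918017-252358=2665659
8. interest=⌊2665659·140/10000⌋=37319; principal=293210-37319=255891; balance=2665659-255891=2409768
9. interest=⌊2409768·140/10000⌋=33736; principal=293210-33736=259474; balance=2409768-259474=2150294
10. interest=⌊2150294·140/10000⌋=30104; principal=293210-30104=263106; balance=2150294-263106=1887188
11. interest=⌊1887188·140/10000⌋=26420; principal=293210-26420=266790; balance=1887188-266790=1620398
12. interest=⌊1620398·140/10000⌋=22685; principal=293210-22685=270525; balance=1620398-270525=1349873
13. interest=⌊1349873·140/10000⌋=18898; principal=293210-18898=274312; balance=1349873-274312=1075561
14. interest=⌊1075561·140/10000⌋=15057; principal=293210-15057=278153; balance=1075561-278153=797408
15. interest=⌊797408·140/10000⌋=11163; principal=293210-11163=282047; balance=797408-282047=515361
16. interest=⌊515361·140/10000⌋=7215; principal=293210-7215=285995; balance=515361-285995=229366
17. interest=⌊229366·140/10000⌋=3211; principal=min(293210-3211,229366)=229366; balance=229366-229366=0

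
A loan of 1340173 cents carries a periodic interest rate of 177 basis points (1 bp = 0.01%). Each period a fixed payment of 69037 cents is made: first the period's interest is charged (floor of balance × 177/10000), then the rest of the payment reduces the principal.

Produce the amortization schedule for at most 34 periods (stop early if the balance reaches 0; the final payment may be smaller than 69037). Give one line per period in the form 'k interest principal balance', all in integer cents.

1. interest=⌊1340173·177/10000⌋=23721; principal=69037-23721=45316; balance=1340173-45316=1294857
2. interest=⌊1294857·177/10000⌋=22918; principal=69037-22918=46119; balance=1294857-46119=1248738
3. interest=⌊1248738·177/10000⌋=22102; principal=69037-22102=46935; balance=1248738-46935=1201803
4. interest=⌊1201803·177/10000⌋=21271; principal=69037-21271=47766; balance=1201803-47766=1154037
5. interest=⌊1154037·177/10000⌋=20426; principal=69037-20426=48611; balance=1154037-48611=1105426
6. interest=⌊1105426·177/10000⌋=19566; principal=69037-19566=49471; balance=1105426-49471=1055955
7. interest=⌊1055955·177/10000⌋=18690; principal=69037-18690=50347; balance=1055955-50347=1005608
8. interest=⌊1005608·177/10000⌋=17799; principal=69037-17799=51238; balance=1005608-51238=954370
9. interest=⌊954370·177/10000⌋=16892; principal=69037-16892=52145; balance=954370-52145=902225
10. interest=⌊902225·177/10000⌋=15969; principal=69037-15969=53068; balance=902225-53068=849157
11. interest=⌊849157·177/10000⌋=15030; principal=69037-15030=54007; balance=849157-54007=795150
12. interest=⌊795150·177/10000⌋=14074; principal=69037-14074=54963; balance=795150-54963=740187
13. interest=⌊740187·177/10000⌋=13101; principal=69037-13101=55936; balance=740187-55936=684251
14. interest=⌊684251·177/10000⌋=12111; principal=69037-12111=56926; balance=684251-56926=627325
15. interest=⌊627325·177/10000⌋=11103; principal=69037-11103=57934; balance=627325-57934=569391
16. interest=⌊569391·177/10000⌋=10078; principal=69037-10078=58959; balance=569391-58959=510432
17. interest=⌊510432·177/10000⌋=9034; principal=69037-9034=60003; balance=510432-60003=450429
18. interest=⌊450429·177/10000⌋=7972; principal=69037-7972=61065; balance=450429-61065=389364
19. interest=⌊389364·177/10000⌋=6891; principal=69037-6891=62146; balance=389364-62146=327218
20. interest=⌊327218·177/10000⌋=5791; principal=69037-5791=63246; balance=327218-63246=263972
21. interest=⌊263972·177/10000⌋=4672; principal=69037-4672=64365; balance=263972-64365=199607
22. interest=⌊199607·177/10000⌋=3533; principal=69037-3533=65504; balance=199607-65504=134103
23. interest=⌊134103·177/10000⌋=2373; principal=69037-2373=66664; balance=134103-66664=67439
24. interest=⌊67439·177/10000⌋=1193; principal=min(69037-1193,67439)=67439; balance=67439-67439=0

1 23721 45316 1294857
2 22918 46119 1248738
3 22102 46935 1201803
4 21271 47766 1154037
5 20426 48611 1105426
6 19566 49471 1055955
7 18690 50347 1005608
8 17799 51238 954370
9 16892 52145 902225
10 15969 53068 849157
11 15030 54007 795150
12 14074 54963 740187
13 13101 55936 684251
14 12111 56926 627325
15 11103 57934 569391
16 10078 58959 510432
17 9034 60003 450429
18 7972 61065 389364
19 6891 62146 327218
20 5791 63246 263972
21 4672 64365 199607
22 3533 65504 134103
23 2373 66664 67439
24 1193 67439 0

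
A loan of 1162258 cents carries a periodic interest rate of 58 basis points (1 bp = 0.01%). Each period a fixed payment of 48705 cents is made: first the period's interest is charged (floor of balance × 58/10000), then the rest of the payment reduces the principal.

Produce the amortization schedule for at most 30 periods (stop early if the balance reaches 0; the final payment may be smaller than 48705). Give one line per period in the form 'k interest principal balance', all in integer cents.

1 6741 41964 1120294
2 6497 42208 1078086
3 6252 42453 1035633
4 6006 42699 992934
5 5759 42946 949988
6 5509 43196 906792
7 5259 43446 863346
8 5007 43698 819648
9 4753 43952 775696
10 4499 44206 731490
11 4242 44463 687027
12 3984 44721 642306
13 3725 44980 597326
14 3464 45241 552085
15 3202 45503 506582
16 2938 45767 460815
17 2672 46033 414782
18 2405 46300 368482
19 2137 46568 321914
20 1867 46838 275076
21 1595 47110 227966
22 1322 47383 180583
23 1047 47658 132925
24 770 47935 84990
25 492 48213 36777
26 213 36777 0

1. interest=⌊1162258·58/10000⌋=6741; principal=48705-6741=41964; balance=1162258-41964=1120294
2. interest=⌊1120294·58/10000⌋=6497; principal=48705-6497=42208; balance=1120294-42208=1078086
3. interest=⌊1078086·58/10000⌋=6252; principal=48705-6252=42453; balance=1078086-42453=1035633
4. interest=⌊1035633·58/10000⌋=6006; principal=48705-6006=42699; balance=1035633-42699=992934
5. interest=⌊992934·58/10000⌋=5759; principal=48705-5759=42946; balance=992934-42946=949988
6. interest=⌊949988·58/10000⌋=5509; principal=48705-5509=43196; balance=949988-43196=906792
7. interest=⌊906792·58/10000⌋=5259; principal=48705-5259=43446; balance=906792-43446=863346
8. interest=⌊863346·58/10000⌋=5007; principal=48705-5007=43698; balance=863346-43698=819648
9. interest=⌊819648·58/10000⌋=4753; principal=48705-4753=43952; balance=819648-43952=775696
10. interest=⌊775696·58/10000⌋=4499; principal=48705-4499=44206; balance=775696-44206=731490
11. interest=⌊731490·58/10000⌋=4242; principal=48705-4242=44463; balance=731490-44463=687027
12. interest=⌊687027·58/10000⌋=3984; principal=48705-3984=44721; balance=687027-44721=642306
13. interest=⌊642306·58/10000⌋=3725; principal=48705-3725=44980; balance=642306-44980=597326
14. interest=⌊597326·58/10000⌋=3464; principal=48705-3464=45241; balance=597326-45241=552085
15. interest=⌊552085·58/10000⌋=3202; principal=48705-3202=45503; balance=552085-45503=506582
16. interest=⌊506582·58/10000⌋=2938; principal=48705-2938=45767; balance=506582-45767=460815
17. interest=⌊460815·58/10000⌋=2672; principal=48705-2672=46033; balance=460815-46033=414782
18. interest=⌊414782·58/10000⌋=2405; principal=48705-2405=46300; balance=414782-46300=368482
19. interest=⌊368482·58/10000⌋=2137; principal=48705-2137=46568; balance=368482-46568=321914
20. interest=⌊321914·58/10000⌋=1867; principal=48705-1867=46838; balance=321914-46838=275076
21. interest=⌊275076·58/10000⌋=1595; principal=48705-1595=47110; balance=275076-47110=227966
22. interest=⌊227966·58/10000⌋=1322; principal=48705-1322=47383; balance=227966-47383=180583
23. interest=⌊180583·58/10000⌋=1047; principal=48705-1047=47658; balance=180583-47658=132925
24. interest=⌊132925·58/10000⌋=770; principal=48705-770=47935; balance=132925-47935=84990
25. interest=⌊84990·58/10000⌋=492; principal=48705-492=48213; balance=84990-48213=36777
26. interest=⌊36777·58/10000⌋=213; principal=min(48705-213,36777)=36777; balance=36777-36777=0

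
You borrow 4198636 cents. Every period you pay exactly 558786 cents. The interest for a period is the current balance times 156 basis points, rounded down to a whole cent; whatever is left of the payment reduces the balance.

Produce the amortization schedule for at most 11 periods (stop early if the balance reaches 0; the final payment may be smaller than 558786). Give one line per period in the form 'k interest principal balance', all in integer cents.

1 65498 493288 3705348
2 57803 500983 3204365
3 49988 508798 2695567
4 42050 516736 2178831
5 33989 524797 1654034
6 25802 532984 1121050
7 17488 541298 579752
8 9044 549742 30010
9 468 30010 0

1. interest=⌊4198636·156/10000⌋=65498; principal=558786-65498=493288; balance=4198636-493288=3705348
2. interest=⌊3705348·156/10000⌋=57803; principal=558786-57803=500983; balance=3705348-500983=3204365
3. interest=⌊3204365·156/10000⌋=49988; principal=558786-49988=508798; balance=3204365-508798=2695567
4. interest=⌊2695567·156/10000⌋=42050; principal=558786-42050=516736; balance=2695567-516736=2178831
5. interest=⌊2178831·156/10000⌋=33989; principal=558786-33989=524797; balance=2178831-524797=1654034
6. interest=⌊1654034·156/10000⌋=25802; principal=558786-25802=532984; balance=1654034-532984=1121050
7. interest=⌊1121050·156/10000⌋=17488; principal=558786-17488=541298; balance=1121050-541298=579752
8. interest=⌊579752·156/10000⌋=9044; principal=558786-9044=549742; balance=579752-549742=30010
9. interest=⌊30010·156/10000⌋=468; principal=min(558786-468,30010)=30010; balance=30010-30010=0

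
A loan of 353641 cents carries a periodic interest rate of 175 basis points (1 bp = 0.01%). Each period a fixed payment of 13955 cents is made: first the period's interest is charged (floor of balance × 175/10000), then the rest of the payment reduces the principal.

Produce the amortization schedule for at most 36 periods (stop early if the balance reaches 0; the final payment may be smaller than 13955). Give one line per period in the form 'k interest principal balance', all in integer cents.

1 6188 7767 345874
2 6052 7903 337971
3 5914 8041 329930
4 5773 8182 321748
5 5630 8325 313423
6 5484 8471 304952
7 5336 8619 296333
8 5185 8770 287563
9 5032 8923 278640
10 4876 9079 269561
11 4717 9238 260323
12 4555 9400 250923
13 4391 9564 241359
14 4223 9732 231627
15 4053 9902 221725
16 3880 10075 211650
17 3703 10252 201398
18 3524 10431 190967
19 3341 10614 180353
20 3156 10799 169554
21 2967 10988 158566
22 2774 11181 147385
23 2579 11376 136009
24 2380 11575 124434
25 2177 11778 112656
26 1971 11984 100672
27 1761 12194 88478
28 1548 12407 76071
29 1331 12624 63447
30 1110 12845 50602
31 885 13070 37532
32 656 13299 24233
33 424 13531 10702
34 187 10702 0

1. interest=⌊353641·175/10000⌋=6188; principal=13955-6188=7767; balance=353641-7767=345874
2. interest=⌊345874·175/10000⌋=6052; principal=13955-6052=7903; balance=345874-7903=337971
3. interest=⌊337971·175/10000⌋=5914; principal=13955-5914=8041; balance=337971-8041=329930
4. interest=⌊329930·175/10000⌋=5773; principal=13955-5773=8182; balance=329930-8182=321748
5. interest=⌊321748·175/10000⌋=5630; principal=13955-5630=8325; balance=321748-8325=313423
6. interest=⌊313423·175/10000⌋=5484; principal=13955-5484=8471; balance=313423-8471=304952
7. interest=⌊304952·175/10000⌋=5336; principal=13955-5336=8619; balance=304952-8619=296333
8. interest=⌊296333·175/10000⌋=5185; principal=13955-5185=8770; balance=296333-8770=287563
9. interest=⌊287563·175/10000⌋=5032; principal=13955-5032=8923; balance=287563-8923=278640
10. interest=⌊278640·175/10000⌋=4876; principal=13955-4876=9079; balance=278640-9079=269561
11. interest=⌊269561·175/10000⌋=4717; principal=13955-4717=9238; balance=269561-9238=260323
12. interest=⌊260323·175/10000⌋=4555; principal=13955-4555=9400; balance=260323-9400=250923
13. interest=⌊250923·175/10000⌋=4391; principal=13955-4391=9564; balance=250923-9564=241359
14. interest=⌊241359·175/10000⌋=4223; principal=13955-4223=9732; balance=241359-9732=231627
15. interest=⌊231627·175/10000⌋=4053; principal=13955-4053=9902; balance=231627-9902=221725
16. interest=⌊221725·175/10000⌋=3880; principal=13955-3880=10075; balance=221725-10075=211650
17. interest=⌊211650·175/10000⌋=3703; principal=13955-3703=10252; balance=211650-10252=201398
18. interest=⌊201398·175/10000⌋=3524; principal=13955-3524=10431; balance=201398-10431=190967
19. interest=⌊190967·175/10000⌋=3341; principal=13955-3341=10614; balance=190967-10614=180353
20. interest=⌊180353·175/10000⌋=3156; principal=13955-3156=10799; balance=180353-10799=169554
21. interest=⌊169554·175/10000⌋=2967; principal=13955-2967=10988; balance=169554-10988=158566
22. interest=⌊158566·175/10000⌋=2774; principal=13955-2774=11181; balance=158566-11181=147385
23. interest=⌊147385·175/10000⌋=2579; principal=13955-2579=11376; balance=147385-11376=136009
24. interest=⌊136009·175/10000⌋=2380; principal=13955-2380=11575; balance=136009-11575=124434
25. interest=⌊124434·175/10000⌋=2177; principal=13955-2177=11778; balance=124434-11778=112656
26. interest=⌊112656·175/10000⌋=1971; principal=13955-1971=11984; balance=112656-11984=100672
27. interest=⌊100672·175/10000⌋=1761; principal=13955-1761=12194; balance=100672-12194=88478
28. interest=⌊88478·175/10000⌋=1548; principal=13955-1548=12407; balance=88478-12407=76071
29. interest=⌊76071·175/10000⌋=1331; principal=13955-1331=12624; balance=76071-12624=63447
30. interest=⌊63447·175/10000⌋=1110; principal=13955-1110=12845; balance=63447-12845=50602
31. interest=⌊50602·175/10000⌋=885; principal=13955-885=13070; balance=50602-13070=37532
32. interest=⌊37532·175/10000⌋=656; principal=13955-656=13299; balance=37532-13299=24233
33. interest=⌊24233·175/10000⌋=424; principal=13955-424=13531; balance=24233-13531=10702
34. interest=⌊10702·175/10000⌋=187; principal=min(13955-187,10702)=10702; balance=10702-10702=0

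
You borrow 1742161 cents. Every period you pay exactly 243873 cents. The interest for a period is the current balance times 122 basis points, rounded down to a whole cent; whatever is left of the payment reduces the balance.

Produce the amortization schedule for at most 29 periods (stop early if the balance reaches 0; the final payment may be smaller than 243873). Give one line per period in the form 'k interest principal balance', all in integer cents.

1 21254 222619 1519542
2 18538 225335 1294207
3 15789 228084 1066123
4 13006 230867 835256
5 10190 233683 601573
6 7339 236534 365039
7 4453 239420 125619
8 1532 125619 0

1. interest=⌊1742161·122/10000⌋=21254; principal=243873-21254=222619; balance=1742161-222619=1519542
2. interest=⌊1519542·122/10000⌋=18538; principal=243873-18538=225335; balance=1519542-225335=1294207
3. interest=⌊1294207·122/10000⌋=15789; principal=243873-15789=228084; balance=1294207-228084=1066123
4. interest=⌊1066123·122/10000⌋=13006; principal=243873-13006=230867; balance=1066123-230867=835256
5. interest=⌊835256·122/10000⌋=10190; principal=243873-10190=233683; balance=835256-233683=601573
6. interest=⌊601573·122/10000⌋=7339; principal=243873-7339=236534; balance=601573-236534=365039
7. interest=⌊365039·122/10000⌋=4453; principal=243873-4453=239420; balance=365039-239420=125619
8. interest=⌊125619·122/10000⌋=1532; principal=min(243873-1532,125619)=125619; balance=125619-125619=0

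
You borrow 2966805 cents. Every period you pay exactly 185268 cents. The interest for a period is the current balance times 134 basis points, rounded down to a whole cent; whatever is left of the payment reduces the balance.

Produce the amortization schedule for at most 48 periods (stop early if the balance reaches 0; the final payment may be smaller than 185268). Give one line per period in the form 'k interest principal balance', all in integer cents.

1. interest=⌊2966805·134/10000⌋=39755; principal=185268-39755=145513; balance=2966805-145513=2821292
2. interest=⌊2821292·134/10000⌋=37805; principal=185268-37805=147463; balance=2821292-147463=2673829
3. interest=⌊2673829·134/10000⌋=35829; principal=185268-35829=149439; balance=2673829-149439=2524390
4. interest=⌊2524390·134/10000⌋=33826; principal=185268-33826=151442; balance=2524390-151442=2372948
5. interest=⌊2372948·134/10000⌋=31797; principal=185268-31797=153471; balance=2372948-153471=2219477
6. interest=⌊2219477·134/10000⌋=29740; principal=185268-29740=155528; balance=2219477-155528=2063949
7. interest=⌊2063949·134/10000⌋=27656; principal=185268-27656=157612; balance=2063949-157612=1906337
8. interest=⌊1906337·134/10000⌋=25544; principal=185268-25544=159724; balance=1906337-159724=1746613
9. interest=⌊1746613·134/10000⌋=23404; principal=185268-23404=161864; balance=1746613-161864=1584749
10. interest=⌊1584749·134/10000⌋=21235; principal=185268-21235=164033; balance=1584749-164033=1420716
11. interest=⌊1420716·134/10000⌋=19037; principal=185268-19037=166231; balance=1420716-166231=1254485
12. interest=⌊1254485·134/10000⌋=16810; principal=185268-16810=168458; balance=1254485-168458=1086027
13. interest=⌊1086027·134/10000⌋=14552; principal=185268-14552=170716; balance=1086027-170716=915311
14. interest=⌊915311·134/10000⌋=12265; principal=185268-12265=173003; balance=915311-173003=742308
15. interest=⌊742308·134/10000⌋=9946; principal=185268-9946=175322; balance=742308-175322=566986
16. interest=⌊566986·134/10000⌋=7597; principal=185268-7597=177671; balance=566986-177671=389315
17. interest=⌊389315·134/10000⌋=5216; principal=185268-5216=180052; balance=389315-180052=209263
18. interest=⌊209263·134/10000⌋=2804; principal=185268-2804=182464; balance=209263-182464=26799
19. interest=⌊26799·134/10000⌋=359; principal=min(185268-359,26799)=26799; balance=26799-26799=0

1 39755 145513 2821292
2 37805 147463 2673829
3 35829 149439 2524390
4 33826 151442 2372948
5 31797 153471 2219477
6 29740 155528 2063949
7 27656 157612 1906337
8 25544 159724 1746613
9 23404 161864 1584749
10 21235 164033 1420716
11 19037 166231 1254485
12 16810 168458 1086027
13 14552 170716 915311
14 12265 173003 742308
15 9946 175322 566986
16 7597 177671 389315
17 5216 180052 209263
18 2804 182464 26799
19 359 26799 0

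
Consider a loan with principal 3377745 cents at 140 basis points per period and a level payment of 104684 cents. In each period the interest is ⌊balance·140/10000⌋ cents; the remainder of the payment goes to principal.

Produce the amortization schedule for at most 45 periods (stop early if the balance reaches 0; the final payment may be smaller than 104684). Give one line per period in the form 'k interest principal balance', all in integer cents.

1 47288 57396 3320349
2 46484 58200 3262149
3 45670 59014 3203135
4 44843 59841 3143294
5 44006 60678 3082616
6 43156 61528 3021088
7 42295 62389 2958699
8 41421 63263 2895436
9 40536 64148 2831288
10 39638 65046 2766242
11 38727 65957 2700285
12 37803 66881 2633404
13 36867 67817 2565587
14 35918 68766 2496821
15 34955 69729 2427092
16 33979 70705 2356387
17 32989 71695 2284692
18 31985 72699 2211993
19 30967 73717 2138276
20 29935 74749 2063527
21 28889 75795 1987732
22 27828 76856 1910876
23 26752 77932 1832944
24 25661 79023 1753921
25 24554 80130 1673791
26 23433 81251 1592540
27 22295 82389 1510151
28 21142 83542 1426609
29 19972 84712 1341897
30 18786 85898 1255999
31 17583 87101 1168898
32 16364 88320 1080578
33 15128 89556 991022
34 13874 90810 900212
35 12602 92082 808130
36 11313 93371 714759
37 10006 94678 620081
38 8681 96003 524078
39 7337 97347 426731
40 5974 98710 328021
41 4592 100092 227929
42 3191 101493 126436
43 1770 102914 23522
44 329 23522 0

1. interest=⌊3377745·140/10000⌋=47288; principal=104684-47288=57396; balance=3377745-57396=3320349
2. interest=⌊3320349·140/10000⌋=46484; principal=104684-46484=58200; balance=3320349-58200=3262149
3. interest=⌊3262149·140/10000⌋=45670; principal=104684-45670=59014; balance=3262149-59014=3203135
4. interest=⌊3203135·140/10000⌋=44843; principal=104684-44843=59841; balance=3203135-59841=3143294
5. interest=⌊3143294·140/10000⌋=44006; principal=104684-44006=60678; balance=3143294-60678=3082616
6. interest=⌊3082616·140/10000⌋=43156; principal=104684-43156=61528; balance=3082616-61528=3021088
7. interest=⌊3021088·140/10000⌋=42295; principal=104684-42295=62389; balance=3021088-62389=2958699
8. interest=⌊2958699·140/10000⌋=41421; principal=104684-41421=63263; balance=2958699-63263=2895436
9. interest=⌊2895436·140/10000⌋=40536; principal=104684-40536=64148; balance=2895436-64148=2831288
10. interest=⌊2831288·140/10000⌋=39638; principal=104684-39638=65046; balance=2831288-65046=2766242
11. interest=⌊2766242·140/10000⌋=38727; principal=104684-38727=65957; balance=2766242-65957=2700285
12. interest=⌊2700285·140/10000⌋=37803; principal=104684-37803=66881; balance=2700285-66881=2633404
13. interest=⌊2633404·140/10000⌋=36867; principal=104684-36867=67817; balance=2633404-67817=2565587
14. interest=⌊2565587·140/10000⌋=35918; principal=104684-35918=68766; balance=2565587-68766=2496821
15. interest=⌊2496821·140/10000⌋=34955; principal=104684-34955=69729; balance=2496821-69729=2427092
16. interest=⌊2427092·140/10000⌋=33979; principal=104684-33979=70705; balance=2427092-70705=2356387
17. interest=⌊2356387·140/10000⌋=32989; principal=104684-32989=71695; balance=2356387-71695=2284692
18. interest=⌊2284692·140/10000⌋=31985; principal=104684-31985=72699; balance=2284692-72699=2211993
19. interest=⌊2211993·140/10000⌋=30967; principal=104684-30967=73717; balance=2211993-73717=2138276
20. interest=⌊2138276·140/10000⌋=29935; principal=104684-29935=74749; balance=2138276-74749=2063527
21. interest=⌊2063527·140/10000⌋=28889; principal=104684-28889=75795; balance=2063527-75795=1987732
22. interest=⌊1987732·140/10000⌋=27828; principal=104684-27828=76856; balance=1987732-76856=1910876
23. interest=⌊1910876·140/10000⌋=26752; principal=104684-26752=77932; balance=1910876-77932=1832944
24. interest=⌊1832944·140/10000⌋=25661; principal=104684-25661=79023; balance=1832944-79023=1753921
25. interest=⌊1753921·140/10000⌋=24554; principal=104684-24554=80130; balance=1753921-80130=1673791
26. interest=⌊1673791·140/10000⌋=23433; principal=104684-23433=81251; balance=1673791-81251=1592540
27. interest=⌊1592540·140/10000⌋=22295; principal=104684-22295=82389; balance=1592540-82389=1510151
28. interest=⌊1510151·140/10000⌋=21142; principal=104684-21142=83542; balance=1510151-83542=1426609
29. interest=⌊1426609·140/10000⌋=19972; principal=104684-19972=84712; balance=1426609-84712=1341897
30. interest=⌊1341897·140/10000⌋=18786; principal=104684-18786=85898; balance=1341897-85898=1255999
31. interest=⌊1255999·140/10000⌋=17583; principal=104684-17583=87101; balance=1255999-87101=1168898
32. interest=⌊1168898·140/10000⌋=16364; principal=104684-16364=88320; balance=1168898-88320=1080578
33. interest=⌊1080578·140/10000⌋=15128; principal=104684-15128=89556; balance=1080578-89556=991022
34. interest=⌊991022·140/10000⌋=13874; principal=104684-13874=90810; balance=991022-90810=900212
35. interest=⌊900212·140/10000⌋=12602; principal=104684-12602=92082; balance=900212-92082=808130
36. interest=⌊808130·140/10000⌋=11313; principal=104684-11313=93371; balance=808130-93371=714759
37. interest=⌊714759·140/10000⌋=10006; principal=104684-10006=94678; balance=714759-94678=620081
38. interest=⌊620081·140/10000⌋=8681; principal=104684-8681=96003; balance=620081-96003=524078
39. interest=⌊524078·140/10000⌋=7337; principal=104684-7337=97347; balance=524078-97347=426731
40. interest=⌊426731·140/10000⌋=5974; principal=104684-5974=98710; balance=426731-98710=328021
41. interest=⌊328021·140/10000⌋=4592; principal=104684-4592=100092; balance=328021-100092=227929
42. interest=⌊227929·140/10000⌋=3191; principal=104684-3191=101493; balance=227929-101493=126436
43. interest=⌊126436·140/10000⌋=1770; principal=104684-1770=102914; balance=126436-102914=23522
44. interest=⌊23522·140/10000⌋=329; principal=min(104684-329,23522)=23522; balance=23522-23522=0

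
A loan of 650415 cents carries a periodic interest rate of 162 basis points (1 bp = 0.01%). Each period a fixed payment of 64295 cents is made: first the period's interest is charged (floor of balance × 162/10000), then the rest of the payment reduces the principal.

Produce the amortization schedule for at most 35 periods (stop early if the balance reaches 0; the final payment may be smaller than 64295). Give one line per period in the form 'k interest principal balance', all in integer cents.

1. interest=⌊650415·162/10000⌋=10536; principal=64295-10536=53759; balance=650415-53759=596656
2. interest=⌊596656·162/10000⌋=9665; principal=64295-9665=54630; balance=596656-54630=542026
3. interest=⌊542026·162/10000⌋=8780; principal=64295-8780=55515; balance=542026-55515=486511
4. interest=⌊486511·162/10000⌋=7881; principal=64295-7881=56414; balance=486511-56414=430097
5. interest=⌊430097·162/10000⌋=6967; principal=64295-6967=57328; balance=430097-57328=372769
6. interest=⌊372769·162/10000⌋=6038; principal=64295-6038=58257; balance=372769-58257=314512
7. interest=⌊314512·162/10000⌋=5095; principal=64295-5095=59200; balance=314512-59200=255312
8. interest=⌊255312·162/10000⌋=4136; principal=64295-4136=60159; balance=255312-60159=195153
9. interest=⌊195153·162/10000⌋=3161; principal=64295-3161=61134; balance=195153-61134=134019
10. interest=⌊134019·162/10000⌋=2171; principal=64295-2171=62124; balance=134019-62124=71895
11. interest=⌊71895·162/10000⌋=1164; principal=64295-1164=63131; balance=71895-63131=8764
12. interest=⌊8764·162/10000⌋=141; principal=min(64295-141,8764)=8764; balance=8764-8764=0

1 10536 53759 596656
2 9665 54630 542026
3 8780 55515 486511
4 7881 56414 430097
5 6967 57328 372769
6 6038 58257 314512
7 5095 59200 255312
8 4136 60159 195153
9 3161 61134 134019
10 2171 62124 71895
11 1164 63131 8764
12 141 8764 0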